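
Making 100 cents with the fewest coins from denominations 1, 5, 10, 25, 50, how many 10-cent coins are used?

0

Greedy: take as many of the largest coin as possible, then repeat with the remainder.
100 = 2×50
Count of 10: 0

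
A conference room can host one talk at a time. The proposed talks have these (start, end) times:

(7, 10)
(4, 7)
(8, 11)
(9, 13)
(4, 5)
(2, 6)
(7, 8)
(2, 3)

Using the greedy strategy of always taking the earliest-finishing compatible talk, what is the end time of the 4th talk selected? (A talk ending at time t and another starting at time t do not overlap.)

11

Order by finish time; keep every interval that doesn't clash with the previous kept one.
By end time: (2,3), (4,5), (2,6), (4,7), (7,8), (7,10), (8,11), (9,13).
Pick (2,3); next start ≥ 3 → (4,5); next start ≥ 5 → (7,8); next start ≥ 8 → (8,11).
Selected: (2,3) (4,5) (7,8) (8,11)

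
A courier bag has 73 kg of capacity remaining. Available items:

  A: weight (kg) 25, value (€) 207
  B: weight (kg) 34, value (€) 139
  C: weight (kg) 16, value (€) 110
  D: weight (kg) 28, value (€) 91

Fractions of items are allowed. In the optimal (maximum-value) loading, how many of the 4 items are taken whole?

2

Greedy by value/weight ratio, highest first.
Ratios (sorted): A 8.28, C 6.88, B 4.09, D 3.25
take A (25 @ 207); take C (16 @ 110); take 32/34 of B → 130.82. Capacity used 73/73.
2 item(s) taken whole; one partial (take 32/34 of B).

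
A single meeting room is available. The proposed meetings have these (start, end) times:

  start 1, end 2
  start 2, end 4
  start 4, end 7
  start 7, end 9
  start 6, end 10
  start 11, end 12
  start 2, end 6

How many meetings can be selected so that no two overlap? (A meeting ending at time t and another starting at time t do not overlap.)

5

Order by finish time; keep every interval that doesn't clash with the previous kept one.
Sorted by end: (1,2)  (2,4)  (2,6)  (4,7)  (7,9)  (6,10)  (11,12)
take (1,2); take (2,4); skip (2,6); take (4,7); take (7,9); take (11,12).
Selected 5 meetings.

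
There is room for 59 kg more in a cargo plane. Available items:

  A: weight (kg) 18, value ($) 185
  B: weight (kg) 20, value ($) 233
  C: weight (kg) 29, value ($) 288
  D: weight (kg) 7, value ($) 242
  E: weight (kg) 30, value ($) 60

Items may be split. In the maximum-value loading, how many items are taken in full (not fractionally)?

Greedy by value/weight ratio, highest first.
Order: D (242/7=34.57) > B (233/20=11.65) > A (185/18=10.28) > C (288/29=9.93) > E (60/30=2.00)
Fill: take D (7 @ 242) → take B (20 @ 233) → take A (18 @ 185) → take 14/29 of C → 139.03; 59/59 used.
3 item(s) taken whole; one partial (take 14/29 of C).

3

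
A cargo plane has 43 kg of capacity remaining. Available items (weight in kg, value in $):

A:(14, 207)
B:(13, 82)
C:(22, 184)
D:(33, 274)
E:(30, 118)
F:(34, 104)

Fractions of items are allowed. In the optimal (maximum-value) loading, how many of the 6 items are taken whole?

Sort by value per unit weight and fill in that order.
Ratios (sorted): A 14.79, C 8.36, D 8.30, B 6.31, E 3.93, F 3.06
take A (14 @ 207); take C (22 @ 184); take 7/33 of D → 58.12. Capacity used 43/43.
2 item(s) taken whole; one partial (take 7/33 of D).

2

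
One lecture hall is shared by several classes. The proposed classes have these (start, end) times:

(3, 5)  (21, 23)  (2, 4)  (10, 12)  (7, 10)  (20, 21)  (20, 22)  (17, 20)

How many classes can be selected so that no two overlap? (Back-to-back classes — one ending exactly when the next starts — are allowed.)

6

By end time: (2,4), (3,5), (7,10), (10,12), (17,20), (20,21), (20,22), (21,23).
Pick (2,4); next start ≥ 4 → (7,10); next start ≥ 10 → (10,12); next start ≥ 12 → (17,20); next start ≥ 20 → (20,21); next start ≥ 21 → (21,23).
Selected 6 classes.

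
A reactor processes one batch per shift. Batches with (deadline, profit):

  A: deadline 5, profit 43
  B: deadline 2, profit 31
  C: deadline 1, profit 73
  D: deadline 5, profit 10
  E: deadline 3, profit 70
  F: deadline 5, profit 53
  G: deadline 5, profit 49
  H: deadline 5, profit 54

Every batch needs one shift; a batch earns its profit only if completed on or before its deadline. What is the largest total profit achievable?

Profit order: C=73 E=70 H=54 F=53 G=49 A=43 B=31 D=10
Assign: C→slot 1, E→slot 3, H→slot 5, F→slot 4, G→slot 2, A skipped, B skipped, D skipped.
Slots: [1:C] [2:G] [3:E] [4:F] [5:H]
Profit = 73 + 49 + 70 + 53 + 54 = 299

299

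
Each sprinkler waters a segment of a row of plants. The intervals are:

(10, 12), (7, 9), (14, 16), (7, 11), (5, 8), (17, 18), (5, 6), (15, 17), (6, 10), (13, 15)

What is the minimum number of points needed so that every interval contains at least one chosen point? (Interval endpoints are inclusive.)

5

Process intervals by earliest right end; each time one isn't hit yet, stab at its right endpoint.
By right end: [5,6]  [5,8]  [7,9]  [6,10]  [7,11]  [10,12]  [13,15]  [14,16]  [15,17]  [17,18]
[5,6] uncovered → point at 6; [7,9] uncovered → point at 9; [10,12] uncovered → point at 12; [13,15] uncovered → point at 15; [17,18] uncovered → point at 18.
Points: 6, 9, 12, 15, 18 (5 total).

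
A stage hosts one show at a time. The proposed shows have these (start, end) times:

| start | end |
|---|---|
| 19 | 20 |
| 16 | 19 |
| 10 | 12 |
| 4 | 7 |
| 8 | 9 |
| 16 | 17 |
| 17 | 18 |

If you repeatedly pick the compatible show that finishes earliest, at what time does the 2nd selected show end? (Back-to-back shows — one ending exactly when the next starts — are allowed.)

9

Sorted by end: (4,7)  (8,9)  (10,12)  (16,17)  (17,18)  (16,19)  (19,20)
take (4,7); take (8,9); take (10,12); take (16,17); take (17,18); take (19,20).
Selected: (4,7) (8,9) (10,12) (16,17) (17,18) (19,20)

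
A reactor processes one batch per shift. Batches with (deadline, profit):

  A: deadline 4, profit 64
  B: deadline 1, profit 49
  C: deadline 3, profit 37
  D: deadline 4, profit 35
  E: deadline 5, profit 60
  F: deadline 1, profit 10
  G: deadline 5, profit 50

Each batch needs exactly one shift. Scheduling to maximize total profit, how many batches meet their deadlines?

Sort by profit descending; place each in the latest free slot ≤ its deadline.
By profit: A(d4,64), E(d5,60), G(d5,50), B(d1,49), C(d3,37), D(d4,35), F(d1,10)
A→slot 4; E→slot 5; G→slot 3; B→slot 1; C→slot 2; D skipped; F skipped.
5 of 7 scheduled.

5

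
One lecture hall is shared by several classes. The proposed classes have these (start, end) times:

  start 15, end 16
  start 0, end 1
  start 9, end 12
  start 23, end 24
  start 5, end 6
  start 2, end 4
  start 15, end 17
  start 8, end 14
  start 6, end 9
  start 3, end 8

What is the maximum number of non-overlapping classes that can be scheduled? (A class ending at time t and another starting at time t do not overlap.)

Order by finish time; keep every interval that doesn't clash with the previous kept one.
By end time: (0,1), (2,4), (5,6), (3,8), (6,9), (9,12), (8,14), (15,16), (15,17), (23,24).
Pick (0,1); next start ≥ 1 → (2,4); next start ≥ 4 → (5,6); next start ≥ 6 → (6,9); next start ≥ 9 → (9,12); next start ≥ 12 → (15,16); next start ≥ 16 → (23,24).
Selected 7 classes.

7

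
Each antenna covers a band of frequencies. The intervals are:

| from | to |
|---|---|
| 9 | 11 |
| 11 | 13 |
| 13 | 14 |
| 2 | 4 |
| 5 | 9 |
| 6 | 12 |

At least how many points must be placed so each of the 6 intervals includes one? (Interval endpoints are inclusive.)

Sorted: [2,4] [5,9] [9,11] [6,12] [11,13] [13,14]
{[2,4]} hit by 4; {[5,9],[9,11],[6,12]} hit by 9; {[11,13],[13,14]} hit by 13.
Points: 4, 9, 13 (3 total).

3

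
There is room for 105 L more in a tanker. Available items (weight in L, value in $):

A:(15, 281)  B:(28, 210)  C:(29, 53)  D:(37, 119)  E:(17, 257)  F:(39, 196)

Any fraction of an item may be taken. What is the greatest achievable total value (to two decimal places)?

963.30

Sort by value per unit weight and fill in that order.
Ratios (sorted): A 18.73, E 15.12, B 7.50, F 5.03, D 3.22, C 1.83
take A (15 @ 281); take E (17 @ 257); take B (28 @ 210); take F (39 @ 196); take 6/37 of D → 19.30. Capacity used 105/105.
Total value = 963.30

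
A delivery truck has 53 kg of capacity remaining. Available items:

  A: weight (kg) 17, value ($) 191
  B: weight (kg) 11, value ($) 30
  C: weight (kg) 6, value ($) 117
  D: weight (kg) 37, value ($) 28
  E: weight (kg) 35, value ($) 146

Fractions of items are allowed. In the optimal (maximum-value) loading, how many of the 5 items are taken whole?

Ratios (sorted): C 19.50, A 11.24, E 4.17, B 2.73, D 0.76
take C (6 @ 117); take A (17 @ 191); take 30/35 of E → 125.14. Capacity used 53/53.
2 item(s) taken whole; one partial (take 30/35 of E).

2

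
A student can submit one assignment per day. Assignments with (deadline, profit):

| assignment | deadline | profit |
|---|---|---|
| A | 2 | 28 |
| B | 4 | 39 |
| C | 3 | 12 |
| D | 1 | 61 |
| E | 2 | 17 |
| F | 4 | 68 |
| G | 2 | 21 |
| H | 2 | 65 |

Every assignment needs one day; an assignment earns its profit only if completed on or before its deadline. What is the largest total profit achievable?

Profit order: F=68 H=65 D=61 B=39 A=28 G=21 E=17 C=12
Assign: F→slot 4, H→slot 2, D→slot 1, B→slot 3, A skipped, G skipped, E skipped, C skipped.
Slots: [1:D] [2:H] [3:B] [4:F]
Profit = 61 + 65 + 39 + 68 = 233

233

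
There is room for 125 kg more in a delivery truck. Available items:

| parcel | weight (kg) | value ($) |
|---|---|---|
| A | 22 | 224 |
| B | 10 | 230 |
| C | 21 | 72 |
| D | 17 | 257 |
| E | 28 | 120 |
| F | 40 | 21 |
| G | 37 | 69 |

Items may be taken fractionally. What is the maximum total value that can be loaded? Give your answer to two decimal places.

Order: B (230/10=23.00) > D (257/17=15.12) > A (224/22=10.18) > E (120/28=4.29) > C (72/21=3.43) > G (69/37=1.86) > F (21/40=0.53)
Fill: take B (10 @ 230) → take D (17 @ 257) → take A (22 @ 224) → take E (28 @ 120) → take C (21 @ 72) → take 27/37 of G → 50.35; 125/125 used.
Total value = 953.35

953.35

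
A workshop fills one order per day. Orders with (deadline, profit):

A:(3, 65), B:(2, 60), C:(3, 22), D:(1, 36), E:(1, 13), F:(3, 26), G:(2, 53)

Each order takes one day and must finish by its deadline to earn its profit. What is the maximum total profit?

Sort by profit descending; place each in the latest free slot ≤ its deadline.
Profit order: A=65 B=60 G=53 D=36 F=26 C=22 E=13
Assign: A→slot 3, B→slot 2, G→slot 1, D skipped, F skipped, C skipped, E skipped.
Slots: [1:G] [2:B] [3:A]
Profit = 53 + 60 + 65 = 178

178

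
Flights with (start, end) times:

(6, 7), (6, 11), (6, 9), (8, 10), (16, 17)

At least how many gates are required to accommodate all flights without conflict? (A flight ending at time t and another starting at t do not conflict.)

starts: [6, 6, 6, 8, 16]
ends:   [7, 9, 10, 11, 17]
s6→1 s6→2 s6→3  — peak 3.

3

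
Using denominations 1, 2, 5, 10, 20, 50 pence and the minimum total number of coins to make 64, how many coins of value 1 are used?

64 − 1×50→14 − 1×10→4 − 2×2→0
Count of 1: 0

0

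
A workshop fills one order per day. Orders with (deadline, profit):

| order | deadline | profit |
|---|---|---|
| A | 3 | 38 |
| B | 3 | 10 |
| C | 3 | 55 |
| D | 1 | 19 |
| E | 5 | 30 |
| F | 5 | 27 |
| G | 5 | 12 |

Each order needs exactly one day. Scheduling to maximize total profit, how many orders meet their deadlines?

By profit: C(d3,55), A(d3,38), E(d5,30), F(d5,27), D(d1,19), G(d5,12), B(d3,10)
C→slot 3; A→slot 2; E→slot 5; F→slot 4; D→slot 1; G skipped; B skipped.
5 of 7 scheduled.

5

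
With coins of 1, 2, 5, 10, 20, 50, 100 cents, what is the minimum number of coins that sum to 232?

Greedy: take as many of the largest coin as possible, then repeat with the remainder.
232 = 2×100 + 1×20 + 1×10 + 1×2
Total coins = 2 + 1 + 1 + 1 = 5

5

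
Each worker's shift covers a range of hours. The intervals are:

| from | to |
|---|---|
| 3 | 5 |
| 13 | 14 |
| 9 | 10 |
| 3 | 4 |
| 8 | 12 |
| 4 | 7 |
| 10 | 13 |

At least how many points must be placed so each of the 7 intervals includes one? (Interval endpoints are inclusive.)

3

Sort by right endpoint; whenever an interval is uncovered, place a point at its right end.
By right end: [3,4]  [3,5]  [4,7]  [9,10]  [8,12]  [10,13]  [13,14]
[3,4] uncovered → point at 4; [9,10] uncovered → point at 10; [13,14] uncovered → point at 14.
Points: 4, 10, 14 (3 total).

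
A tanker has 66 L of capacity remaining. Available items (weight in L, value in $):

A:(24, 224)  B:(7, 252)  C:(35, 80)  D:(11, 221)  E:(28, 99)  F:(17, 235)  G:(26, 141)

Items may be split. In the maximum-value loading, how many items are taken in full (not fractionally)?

4

Greedy by value/weight ratio, highest first.
Ratios (sorted): B 36.00, D 20.09, F 13.82, A 9.33, G 5.42, E 3.54, C 2.29
take B (7 @ 252); take D (11 @ 221); take F (17 @ 235); take A (24 @ 224); take 7/26 of G → 37.96. Capacity used 66/66.
4 item(s) taken whole; one partial (take 7/26 of G).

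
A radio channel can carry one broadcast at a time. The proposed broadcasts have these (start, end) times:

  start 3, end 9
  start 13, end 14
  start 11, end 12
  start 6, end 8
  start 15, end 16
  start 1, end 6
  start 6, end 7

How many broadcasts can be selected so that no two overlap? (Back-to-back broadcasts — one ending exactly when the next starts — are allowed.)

Greedy by earliest finish: after sorting by end time, pick each interval compatible with the last pick.
By end time: (1,6), (6,7), (6,8), (3,9), (11,12), (13,14), (15,16).
Pick (1,6); next start ≥ 6 → (6,7); next start ≥ 7 → (11,12); next start ≥ 12 → (13,14); next start ≥ 14 → (15,16).
Selected 5 broadcasts.

5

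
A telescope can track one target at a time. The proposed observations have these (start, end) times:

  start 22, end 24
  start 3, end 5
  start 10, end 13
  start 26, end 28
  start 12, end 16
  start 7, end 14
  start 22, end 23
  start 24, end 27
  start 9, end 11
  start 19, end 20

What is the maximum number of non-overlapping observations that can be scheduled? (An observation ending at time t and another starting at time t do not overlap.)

6

By end time: (3,5), (9,11), (10,13), (7,14), (12,16), (19,20), (22,23), (22,24), (24,27), (26,28).
Pick (3,5); next start ≥ 5 → (9,11); next start ≥ 11 → (12,16); next start ≥ 16 → (19,20); next start ≥ 20 → (22,23); next start ≥ 23 → (24,27).
Selected 6 observations.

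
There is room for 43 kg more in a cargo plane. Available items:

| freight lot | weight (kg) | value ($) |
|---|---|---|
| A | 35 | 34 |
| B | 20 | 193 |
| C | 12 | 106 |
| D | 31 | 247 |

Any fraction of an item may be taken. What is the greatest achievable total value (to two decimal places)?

386.65

Sort by value per unit weight and fill in that order.
Ratios (sorted): B 9.65, C 8.83, D 7.97, A 0.97
take B (20 @ 193); take C (12 @ 106); take 11/31 of D → 87.65. Capacity used 43/43.
Total value = 386.65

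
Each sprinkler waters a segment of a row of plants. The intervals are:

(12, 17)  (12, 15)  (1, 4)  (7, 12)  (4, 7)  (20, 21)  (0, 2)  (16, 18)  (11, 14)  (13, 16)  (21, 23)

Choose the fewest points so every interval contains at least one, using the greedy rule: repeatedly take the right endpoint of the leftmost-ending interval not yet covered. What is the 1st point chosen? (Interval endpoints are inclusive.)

Process intervals by earliest right end; each time one isn't hit yet, stab at its right endpoint.
Sorted: [0,2] [1,4] [4,7] [7,12] [11,14] [12,15] [13,16] [12,17] [16,18] [20,21] [21,23]
{[0,2],[1,4]} hit by 2; {[4,7],[7,12]} hit by 7; {[11,14],[12,15],[13,16],[12,17]} hit by 14; {[16,18]} hit by 18; {[20,21],[21,23]} hit by 21.
Points: 2, 7, 14, 18, 21 (5 total).

2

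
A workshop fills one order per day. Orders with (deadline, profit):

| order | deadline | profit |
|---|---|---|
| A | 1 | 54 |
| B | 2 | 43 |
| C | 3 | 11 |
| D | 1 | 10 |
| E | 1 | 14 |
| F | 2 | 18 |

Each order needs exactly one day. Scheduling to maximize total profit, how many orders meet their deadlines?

Profit order: A=54 B=43 F=18 E=14 C=11 D=10
Assign: A→slot 1, B→slot 2, F skipped, E skipped, C→slot 3, D skipped.
Slots: [1:A] [2:B] [3:C]
3 of 6 scheduled.

3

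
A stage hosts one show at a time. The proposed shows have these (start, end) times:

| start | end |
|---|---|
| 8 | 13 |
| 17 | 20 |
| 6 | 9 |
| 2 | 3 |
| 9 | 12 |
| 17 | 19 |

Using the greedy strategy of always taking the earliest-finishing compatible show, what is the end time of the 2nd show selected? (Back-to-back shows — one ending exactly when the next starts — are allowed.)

9

Greedy by earliest finish: after sorting by end time, pick each interval compatible with the last pick.
Sorted by end: (2,3)  (6,9)  (9,12)  (8,13)  (17,19)  (17,20)
take (2,3); take (6,9); take (9,12); take (17,19); skip (17,20).
Selected: (2,3) (6,9) (9,12) (17,19)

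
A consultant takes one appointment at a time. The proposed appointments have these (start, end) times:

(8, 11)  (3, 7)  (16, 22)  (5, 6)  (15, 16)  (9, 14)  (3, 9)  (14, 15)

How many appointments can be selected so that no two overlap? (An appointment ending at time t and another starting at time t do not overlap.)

By end time: (5,6), (3,7), (3,9), (8,11), (9,14), (14,15), (15,16), (16,22).
Pick (5,6); next start ≥ 6 → (8,11); next start ≥ 11 → (14,15); next start ≥ 15 → (15,16); next start ≥ 16 → (16,22).
Selected 5 appointments.

5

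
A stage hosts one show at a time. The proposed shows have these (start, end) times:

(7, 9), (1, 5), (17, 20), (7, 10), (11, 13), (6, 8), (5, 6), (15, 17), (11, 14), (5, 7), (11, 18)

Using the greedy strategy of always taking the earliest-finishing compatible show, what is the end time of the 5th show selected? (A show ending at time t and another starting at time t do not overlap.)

Greedy by earliest finish: after sorting by end time, pick each interval compatible with the last pick.
Sorted by end: (1,5)  (5,6)  (5,7)  (6,8)  (7,9)  (7,10)  (11,13)  (11,14)  (15,17)  (11,18)  (17,20)
take (1,5); take (5,6); take (6,8); take (11,13); skip (11,14); take (15,17); take (17,20).
Selected: (1,5) (5,6) (6,8) (11,13) (15,17) (17,20)

17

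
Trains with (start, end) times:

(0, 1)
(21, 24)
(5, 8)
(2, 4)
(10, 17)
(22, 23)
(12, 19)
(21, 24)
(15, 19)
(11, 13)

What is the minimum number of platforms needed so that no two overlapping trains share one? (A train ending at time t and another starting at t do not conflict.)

starts: [0, 2, 5, 10, 11, 12, 15, 21, 21, 22]
ends:   [1, 4, 8, 13, 17, 19, 19, 23, 24, 24]
s0→1 e1→0 s2→1 e4→0 s5→1 e8→0 s10→1 s11→2 s12→3  — peak 3.

3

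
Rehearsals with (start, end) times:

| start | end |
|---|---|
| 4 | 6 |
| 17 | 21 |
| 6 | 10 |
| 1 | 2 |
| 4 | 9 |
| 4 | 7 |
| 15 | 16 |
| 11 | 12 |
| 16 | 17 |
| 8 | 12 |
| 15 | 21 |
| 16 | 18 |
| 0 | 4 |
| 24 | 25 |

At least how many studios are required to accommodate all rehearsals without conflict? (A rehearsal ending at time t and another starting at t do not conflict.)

3

Count concurrent intervals with a sweep; the peak is the room count.
starts: [0, 1, 4, 4, 4, 6, 8, 11, 15, 15, 16, 16, 17, 24]
ends:   [2, 4, 6, 7, 9, 10, 12, 12, 16, 17, 18, 21, 21, 25]
s0→1 s1→2 e2→1 e4→0 s4→1 s4→2 s4→3  — peak 3.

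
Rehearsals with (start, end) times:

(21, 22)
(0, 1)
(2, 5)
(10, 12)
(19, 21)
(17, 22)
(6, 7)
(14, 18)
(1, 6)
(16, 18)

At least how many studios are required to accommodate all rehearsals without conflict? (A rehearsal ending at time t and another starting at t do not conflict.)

The answer is the maximum number of intervals overlapping at any instant.
Events (time:±→running): 0:+→1 1:-→0 1:+→1 2:+→2 5:-→1 6:-→0 6:+→1 7:-→0 10:+→1 12:-→0 14:+→1 16:+→2 17:+→3 … peak 3.

3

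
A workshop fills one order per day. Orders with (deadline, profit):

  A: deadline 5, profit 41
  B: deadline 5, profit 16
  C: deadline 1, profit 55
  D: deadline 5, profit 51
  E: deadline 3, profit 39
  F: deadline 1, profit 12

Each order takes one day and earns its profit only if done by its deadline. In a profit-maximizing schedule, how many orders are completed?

Take jobs in profit order; each goes to the latest open slot no later than its deadline.
Profit order: C=55 D=51 A=41 E=39 B=16 F=12
Assign: C→slot 1, D→slot 5, A→slot 4, E→slot 3, B→slot 2, F skipped.
Slots: [1:C] [2:B] [3:E] [4:A] [5:D]
5 of 6 scheduled.

5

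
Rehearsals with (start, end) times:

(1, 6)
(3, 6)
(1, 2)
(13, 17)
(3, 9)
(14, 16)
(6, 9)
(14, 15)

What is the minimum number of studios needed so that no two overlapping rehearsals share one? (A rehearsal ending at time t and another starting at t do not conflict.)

3

Count concurrent intervals with a sweep; the peak is the room count.
Events (time:±→running): 1:+→1 1:+→2 2:-→1 3:+→2 3:+→3 … peak 3.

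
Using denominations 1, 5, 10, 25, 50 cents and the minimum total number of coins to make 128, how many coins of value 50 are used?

2

128 = 2×50 + 1×25 + 3×1
Count of 50: 2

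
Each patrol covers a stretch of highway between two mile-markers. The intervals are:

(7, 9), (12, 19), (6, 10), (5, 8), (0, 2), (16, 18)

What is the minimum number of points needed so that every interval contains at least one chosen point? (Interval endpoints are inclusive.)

Sort by right endpoint; whenever an interval is uncovered, place a point at its right end.
By right end: [0,2]  [5,8]  [7,9]  [6,10]  [16,18]  [12,19]
[0,2] uncovered → point at 2; [5,8] uncovered → point at 8; [16,18] uncovered → point at 18.
Points: 2, 8, 18 (3 total).

3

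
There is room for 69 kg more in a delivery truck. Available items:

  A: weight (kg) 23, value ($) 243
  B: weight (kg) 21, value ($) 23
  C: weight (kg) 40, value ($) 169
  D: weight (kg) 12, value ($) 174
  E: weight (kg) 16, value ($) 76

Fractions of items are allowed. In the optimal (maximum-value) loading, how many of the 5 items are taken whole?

3

Order: D (174/12=14.50) > A (243/23=10.57) > E (76/16=4.75) > C (169/40=4.22) > B (23/21=1.10)
Fill: take D (12 @ 174) → take A (23 @ 243) → take E (16 @ 76) → take 18/40 of C → 76.05; 69/69 used.
3 item(s) taken whole; one partial (take 18/40 of C).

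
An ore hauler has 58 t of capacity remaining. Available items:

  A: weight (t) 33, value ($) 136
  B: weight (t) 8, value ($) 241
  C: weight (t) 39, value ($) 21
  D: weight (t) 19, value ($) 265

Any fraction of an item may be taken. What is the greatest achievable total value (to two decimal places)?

Sort by value per unit weight and fill in that order.
Order: B (241/8=30.12) > D (265/19=13.95) > A (136/33=4.12) > C (21/39=0.54)
Fill: take B (8 @ 241) → take D (19 @ 265) → take 31/33 of A → 127.76; 58/58 used.
Total value = 633.76

633.76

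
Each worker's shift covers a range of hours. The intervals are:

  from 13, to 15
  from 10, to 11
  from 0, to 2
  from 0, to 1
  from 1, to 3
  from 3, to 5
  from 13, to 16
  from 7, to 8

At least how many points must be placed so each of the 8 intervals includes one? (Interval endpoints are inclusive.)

5

Sort by right endpoint; whenever an interval is uncovered, place a point at its right end.
Sorted: [0,1] [0,2] [1,3] [3,5] [7,8] [10,11] [13,15] [13,16]
{[0,1],[0,2],[1,3]} hit by 1; {[3,5]} hit by 5; {[7,8]} hit by 8; {[10,11]} hit by 11; {[13,15],[13,16]} hit by 15.
Points: 1, 5, 8, 11, 15 (5 total).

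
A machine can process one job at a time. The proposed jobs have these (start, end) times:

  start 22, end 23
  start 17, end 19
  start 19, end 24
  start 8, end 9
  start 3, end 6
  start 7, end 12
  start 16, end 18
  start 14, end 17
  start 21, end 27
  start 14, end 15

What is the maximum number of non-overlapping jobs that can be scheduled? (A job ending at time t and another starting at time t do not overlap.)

5

Order by finish time; keep every interval that doesn't clash with the previous kept one.
Sorted by end: (3,6)  (8,9)  (7,12)  (14,15)  (14,17)  (16,18)  (17,19)  (22,23)  (19,24)  (21,27)
take (3,6); take (8,9); skip (7,12); take (14,15); take (16,18); skip (17,19); take (22,23).
Selected 5 jobs.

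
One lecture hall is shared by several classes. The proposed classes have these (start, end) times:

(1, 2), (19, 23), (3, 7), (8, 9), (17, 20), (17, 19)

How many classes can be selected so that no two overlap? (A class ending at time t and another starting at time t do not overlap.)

Sort by end time and greedily take each interval whose start is ≥ the last chosen end.
Sorted by end: (1,2)  (3,7)  (8,9)  (17,19)  (17,20)  (19,23)
take (1,2); take (3,7); take (8,9); take (17,19); skip (17,20); take (19,23).
Selected 5 classes.

5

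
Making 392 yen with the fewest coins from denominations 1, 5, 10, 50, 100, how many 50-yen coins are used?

1

Greedy: take as many of the largest coin as possible, then repeat with the remainder.
392 − 3×100→92 − 1×50→42 − 4×10→2 − 2×1→0
Count of 50: 1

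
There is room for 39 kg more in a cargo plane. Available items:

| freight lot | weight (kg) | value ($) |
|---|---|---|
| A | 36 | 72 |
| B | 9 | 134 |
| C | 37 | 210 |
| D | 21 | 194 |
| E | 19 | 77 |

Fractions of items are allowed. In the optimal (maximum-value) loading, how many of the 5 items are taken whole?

Sort by value per unit weight and fill in that order.
Order: B (134/9=14.89) > D (194/21=9.24) > C (210/37=5.68) > E (77/19=4.05) > A (72/36=2.00)
Fill: take B (9 @ 134) → take D (21 @ 194) → take 9/37 of C → 51.08; 39/39 used.
2 item(s) taken whole; one partial (take 9/37 of C).

2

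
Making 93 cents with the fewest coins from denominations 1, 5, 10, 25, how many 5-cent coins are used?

1

Use the largest denomination that fits, subtract, and repeat.
93 − 3×25→18 − 1×10→8 − 1×5→3 − 3×1→0
Count of 5: 1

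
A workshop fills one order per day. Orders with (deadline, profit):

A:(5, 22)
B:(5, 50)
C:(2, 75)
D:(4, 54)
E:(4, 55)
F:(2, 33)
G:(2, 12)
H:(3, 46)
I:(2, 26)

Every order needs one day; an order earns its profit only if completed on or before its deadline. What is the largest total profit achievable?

280

Sort by profit descending; place each in the latest free slot ≤ its deadline.
Profit order: C=75 E=55 D=54 B=50 H=46 F=33 I=26 A=22 G=12
Assign: C→slot 2, E→slot 4, D→slot 3, B→slot 5, H→slot 1, F skipped, I skipped, A skipped, G skipped.
Slots: [1:H] [2:C] [3:D] [4:E] [5:B]
Profit = 46 + 75 + 54 + 55 + 50 = 280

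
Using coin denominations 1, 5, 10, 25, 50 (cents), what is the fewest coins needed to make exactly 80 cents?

3

Greedy: take as many of the largest coin as possible, then repeat with the remainder.
80 = 1×50 + 1×25 + 1×5
Total coins = 1 + 1 + 1 = 3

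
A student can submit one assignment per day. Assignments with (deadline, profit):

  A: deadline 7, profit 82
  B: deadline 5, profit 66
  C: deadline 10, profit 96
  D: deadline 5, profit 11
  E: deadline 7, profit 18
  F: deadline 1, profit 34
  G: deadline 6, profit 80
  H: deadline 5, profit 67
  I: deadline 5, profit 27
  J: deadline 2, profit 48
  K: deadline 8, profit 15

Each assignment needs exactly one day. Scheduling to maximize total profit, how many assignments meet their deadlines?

Sort by profit descending; place each in the latest free slot ≤ its deadline.
By profit: C(d10,96), A(d7,82), G(d6,80), H(d5,67), B(d5,66), J(d2,48), F(d1,34), I(d5,27), E(d7,18), K(d8,15), D(d5,11)
C→slot 10; A→slot 7; G→slot 6; H→slot 5; B→slot 4; J→slot 2; F→slot 1; I→slot 3; E skipped; K→slot 8; D skipped.
9 of 11 scheduled.

9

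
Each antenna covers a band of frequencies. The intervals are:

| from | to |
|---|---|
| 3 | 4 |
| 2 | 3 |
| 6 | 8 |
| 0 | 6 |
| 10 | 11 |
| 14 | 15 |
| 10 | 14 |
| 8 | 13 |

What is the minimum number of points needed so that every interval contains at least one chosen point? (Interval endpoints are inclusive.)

4

Sorted: [2,3] [3,4] [0,6] [6,8] [10,11] [8,13] [10,14] [14,15]
{[2,3],[3,4],[0,6]} hit by 3; {[6,8]} hit by 8; {[10,11],[8,13],[10,14]} hit by 11; {[14,15]} hit by 15.
Points: 3, 8, 11, 15 (4 total).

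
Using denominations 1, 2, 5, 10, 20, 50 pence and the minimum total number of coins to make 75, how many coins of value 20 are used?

1

Greedy: take as many of the largest coin as possible, then repeat with the remainder.
75 − 1×50→25 − 1×20→5 − 1×5→0
Count of 20: 1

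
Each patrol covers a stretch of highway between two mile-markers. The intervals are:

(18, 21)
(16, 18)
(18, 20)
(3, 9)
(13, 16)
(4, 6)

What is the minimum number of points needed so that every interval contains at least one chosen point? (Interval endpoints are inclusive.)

Sort by right endpoint; whenever an interval is uncovered, place a point at its right end.
Sorted: [4,6] [3,9] [13,16] [16,18] [18,20] [18,21]
{[4,6],[3,9]} hit by 6; {[13,16],[16,18]} hit by 16; {[18,20],[18,21]} hit by 20.
Points: 6, 16, 20 (3 total).

3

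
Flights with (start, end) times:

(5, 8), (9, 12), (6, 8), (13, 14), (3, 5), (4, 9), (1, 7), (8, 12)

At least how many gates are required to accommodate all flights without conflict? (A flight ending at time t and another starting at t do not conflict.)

4

The answer is the maximum number of intervals overlapping at any instant.
Events (time:±→running): 1:+→1 3:+→2 4:+→3 5:-→2 5:+→3 6:+→4 … peak 4.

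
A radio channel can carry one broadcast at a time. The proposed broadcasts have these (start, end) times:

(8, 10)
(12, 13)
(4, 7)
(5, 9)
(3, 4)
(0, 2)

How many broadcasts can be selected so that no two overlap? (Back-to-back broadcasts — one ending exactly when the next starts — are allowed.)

5

By end time: (0,2), (3,4), (4,7), (5,9), (8,10), (12,13).
Pick (0,2); next start ≥ 2 → (3,4); next start ≥ 4 → (4,7); next start ≥ 7 → (8,10); next start ≥ 10 → (12,13).
Selected 5 broadcasts.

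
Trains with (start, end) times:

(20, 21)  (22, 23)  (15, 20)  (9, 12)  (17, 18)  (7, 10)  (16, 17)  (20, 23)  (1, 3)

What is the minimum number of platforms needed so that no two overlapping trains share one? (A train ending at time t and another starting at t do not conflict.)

Events (time:±→running): 1:+→1 3:-→0 7:+→1 9:+→2 … peak 2.

2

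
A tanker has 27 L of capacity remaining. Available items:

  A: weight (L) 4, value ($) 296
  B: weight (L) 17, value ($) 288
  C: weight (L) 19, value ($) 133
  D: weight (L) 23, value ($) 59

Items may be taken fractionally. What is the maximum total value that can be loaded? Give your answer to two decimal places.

Sort by value per unit weight and fill in that order.
Order: A (296/4=74.00) > B (288/17=16.94) > C (133/19=7.00) > D (59/23=2.57)
Fill: take A (4 @ 296) → take B (17 @ 288) → take 6/19 of C → 42.00; 27/27 used.
Total value = 626.00

626.00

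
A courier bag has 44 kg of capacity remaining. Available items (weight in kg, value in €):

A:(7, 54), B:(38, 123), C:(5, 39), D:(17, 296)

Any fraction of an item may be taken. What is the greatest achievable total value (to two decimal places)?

437.55

Sort by value per unit weight and fill in that order.
Order: D (296/17=17.41) > C (39/5=7.80) > A (54/7=7.71) > B (123/38=3.24)
Fill: take D (17 @ 296) → take C (5 @ 39) → take A (7 @ 54) → take 15/38 of B → 48.55; 44/44 used.
Total value = 437.55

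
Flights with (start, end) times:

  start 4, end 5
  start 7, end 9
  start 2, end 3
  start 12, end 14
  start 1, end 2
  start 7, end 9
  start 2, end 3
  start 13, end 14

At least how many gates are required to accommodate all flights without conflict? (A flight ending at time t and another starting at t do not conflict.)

2

Count concurrent intervals with a sweep; the peak is the room count.
Events (time:±→running): 1:+→1 2:-→0 2:+→1 2:+→2 … peak 2.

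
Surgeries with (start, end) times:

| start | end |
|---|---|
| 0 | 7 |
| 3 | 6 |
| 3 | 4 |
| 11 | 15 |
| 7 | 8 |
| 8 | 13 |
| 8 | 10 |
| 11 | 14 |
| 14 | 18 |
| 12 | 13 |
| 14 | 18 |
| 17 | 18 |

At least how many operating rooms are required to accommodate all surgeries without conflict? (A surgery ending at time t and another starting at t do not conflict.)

4

starts: [0, 3, 3, 7, 8, 8, 11, 11, 12, 14, 14, 17]
ends:   [4, 6, 7, 8, 10, 13, 13, 14, 15, 18, 18, 18]
s0→1 s3→2 s3→3 e4→2 e6→1 e7→0 s7→1 e8→0 s8→1 s8→2 e10→1 s11→2 s11→3 s12→4  — peak 4.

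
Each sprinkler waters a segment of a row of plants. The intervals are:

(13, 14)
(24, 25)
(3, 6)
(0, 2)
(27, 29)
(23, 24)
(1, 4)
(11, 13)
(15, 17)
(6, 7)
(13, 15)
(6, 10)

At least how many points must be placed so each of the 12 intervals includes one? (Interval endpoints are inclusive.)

6

Sort by right endpoint; whenever an interval is uncovered, place a point at its right end.
By right end: [0,2]  [1,4]  [3,6]  [6,7]  [6,10]  [11,13]  [13,14]  [13,15]  [15,17]  [23,24]  [24,25]  [27,29]
[0,2] uncovered → point at 2; [3,6] uncovered → point at 6; [11,13] uncovered → point at 13; [15,17] uncovered → point at 17; [23,24] uncovered → point at 24; [27,29] uncovered → point at 29.
Points: 2, 6, 13, 17, 24, 29 (6 total).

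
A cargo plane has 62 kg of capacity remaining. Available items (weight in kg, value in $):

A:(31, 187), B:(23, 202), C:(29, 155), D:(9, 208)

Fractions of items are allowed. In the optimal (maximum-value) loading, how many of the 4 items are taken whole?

Sort by value per unit weight and fill in that order.
Ratios (sorted): D 23.11, B 8.78, A 6.03, C 5.34
take D (9 @ 208); take B (23 @ 202); take 30/31 of A → 180.97. Capacity used 62/62.
2 item(s) taken whole; one partial (take 30/31 of A).

2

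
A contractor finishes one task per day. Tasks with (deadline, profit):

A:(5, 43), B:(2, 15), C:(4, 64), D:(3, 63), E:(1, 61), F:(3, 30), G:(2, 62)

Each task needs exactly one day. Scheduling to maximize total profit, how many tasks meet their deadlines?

Sort by profit descending; place each in the latest free slot ≤ its deadline.
Profit order: C=64 D=63 G=62 E=61 A=43 F=30 B=15
Assign: C→slot 4, D→slot 3, G→slot 2, E→slot 1, A→slot 5, F skipped, B skipped.
Slots: [1:E] [2:G] [3:D] [4:C] [5:A]
5 of 7 scheduled.

5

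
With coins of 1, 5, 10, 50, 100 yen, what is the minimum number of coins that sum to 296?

Greedy: take as many of the largest coin as possible, then repeat with the remainder.
296 − 2×100→96 − 1×50→46 − 4×10→6 − 1×5→1 − 1×1→0
Total coins = 2 + 1 + 4 + 1 + 1 = 9

9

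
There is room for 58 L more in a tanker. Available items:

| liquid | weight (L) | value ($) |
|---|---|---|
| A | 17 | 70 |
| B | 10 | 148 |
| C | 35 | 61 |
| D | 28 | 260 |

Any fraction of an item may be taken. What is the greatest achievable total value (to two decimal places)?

483.23

Greedy by value/weight ratio, highest first.
Order: B (148/10=14.80) > D (260/28=9.29) > A (70/17=4.12) > C (61/35=1.74)
Fill: take B (10 @ 148) → take D (28 @ 260) → take A (17 @ 70) → take 3/35 of C → 5.23; 58/58 used.
Total value = 483.23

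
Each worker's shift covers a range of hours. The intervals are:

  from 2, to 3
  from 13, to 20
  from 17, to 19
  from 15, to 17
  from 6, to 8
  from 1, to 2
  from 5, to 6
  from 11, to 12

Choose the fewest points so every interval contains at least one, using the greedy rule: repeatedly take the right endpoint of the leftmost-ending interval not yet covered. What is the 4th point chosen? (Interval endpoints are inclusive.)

17

Sorted: [1,2] [2,3] [5,6] [6,8] [11,12] [15,17] [17,19] [13,20]
{[1,2],[2,3]} hit by 2; {[5,6],[6,8]} hit by 6; {[11,12]} hit by 12; {[15,17],[17,19],[13,20]} hit by 17.
Points: 2, 6, 12, 17 (4 total).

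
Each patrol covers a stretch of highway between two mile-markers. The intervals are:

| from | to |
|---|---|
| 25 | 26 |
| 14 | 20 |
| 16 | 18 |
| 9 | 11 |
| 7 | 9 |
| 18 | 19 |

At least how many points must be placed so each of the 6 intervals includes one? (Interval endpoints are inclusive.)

3

By right end: [7,9]  [9,11]  [16,18]  [18,19]  [14,20]  [25,26]
[7,9] uncovered → point at 9; [16,18] uncovered → point at 18; [25,26] uncovered → point at 26.
Points: 9, 18, 26 (3 total).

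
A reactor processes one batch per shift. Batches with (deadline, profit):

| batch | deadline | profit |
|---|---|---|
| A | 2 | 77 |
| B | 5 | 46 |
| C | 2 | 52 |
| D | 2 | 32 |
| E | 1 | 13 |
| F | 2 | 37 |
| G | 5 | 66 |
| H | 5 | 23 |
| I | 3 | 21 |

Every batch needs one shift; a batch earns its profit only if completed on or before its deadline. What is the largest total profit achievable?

264

By profit: A(d2,77), G(d5,66), C(d2,52), B(d5,46), F(d2,37), D(d2,32), H(d5,23), I(d3,21), E(d1,13)
A→slot 2; G→slot 5; C→slot 1; B→slot 4; F skipped; D skipped; H→slot 3; I skipped; E skipped.
Profit = 52 + 77 + 23 + 46 + 66 = 264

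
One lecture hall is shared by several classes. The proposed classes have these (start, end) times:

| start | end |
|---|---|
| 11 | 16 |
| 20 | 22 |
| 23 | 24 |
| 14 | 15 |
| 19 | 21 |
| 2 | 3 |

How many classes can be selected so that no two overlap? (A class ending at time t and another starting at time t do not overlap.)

Sorted by end: (2,3)  (14,15)  (11,16)  (19,21)  (20,22)  (23,24)
take (2,3); take (14,15); skip (11,16); take (19,21); take (23,24).
Selected 4 classes.

4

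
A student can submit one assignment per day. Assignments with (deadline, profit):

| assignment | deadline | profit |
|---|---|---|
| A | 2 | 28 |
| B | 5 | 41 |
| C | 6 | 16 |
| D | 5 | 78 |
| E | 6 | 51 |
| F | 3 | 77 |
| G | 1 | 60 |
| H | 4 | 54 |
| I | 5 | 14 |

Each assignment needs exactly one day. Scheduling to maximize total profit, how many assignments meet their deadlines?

6

Sort by profit descending; place each in the latest free slot ≤ its deadline.
Profit order: D=78 F=77 G=60 H=54 E=51 B=41 A=28 C=16 I=14
Assign: D→slot 5, F→slot 3, G→slot 1, H→slot 4, E→slot 6, B→slot 2, A skipped, C skipped, I skipped.
Slots: [1:G] [2:B] [3:F] [4:H] [5:D] [6:E]
6 of 9 scheduled.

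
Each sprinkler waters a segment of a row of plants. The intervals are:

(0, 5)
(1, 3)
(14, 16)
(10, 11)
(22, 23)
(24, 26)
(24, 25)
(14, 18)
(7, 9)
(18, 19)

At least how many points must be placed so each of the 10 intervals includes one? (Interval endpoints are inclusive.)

7

Process intervals by earliest right end; each time one isn't hit yet, stab at its right endpoint.
Sorted: [1,3] [0,5] [7,9] [10,11] [14,16] [14,18] [18,19] [22,23] [24,25] [24,26]
{[1,3],[0,5]} hit by 3; {[7,9]} hit by 9; {[10,11]} hit by 11; {[14,16],[14,18]} hit by 16; {[18,19]} hit by 19; {[22,23]} hit by 23; {[24,25],[24,26]} hit by 25.
Points: 3, 9, 11, 16, 19, 23, 25 (7 total).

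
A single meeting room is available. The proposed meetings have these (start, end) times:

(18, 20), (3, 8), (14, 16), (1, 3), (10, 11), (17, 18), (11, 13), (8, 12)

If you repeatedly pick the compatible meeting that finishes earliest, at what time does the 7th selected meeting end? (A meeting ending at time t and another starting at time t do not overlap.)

20

Sorted by end: (1,3)  (3,8)  (10,11)  (8,12)  (11,13)  (14,16)  (17,18)  (18,20)
take (1,3); take (3,8); take (10,11); take (11,13); take (14,16); take (17,18); take (18,20).
Selected: (1,3) (3,8) (10,11) (11,13) (14,16) (17,18) (18,20)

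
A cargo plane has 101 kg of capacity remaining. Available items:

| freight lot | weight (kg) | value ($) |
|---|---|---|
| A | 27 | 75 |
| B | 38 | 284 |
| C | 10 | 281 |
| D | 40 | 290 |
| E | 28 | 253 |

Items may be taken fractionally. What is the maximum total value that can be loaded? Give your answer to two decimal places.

999.25

Order: C (281/10=28.10) > E (253/28=9.04) > B (284/38=7.47) > D (290/40=7.25) > A (75/27=2.78)
Fill: take C (10 @ 281) → take E (28 @ 253) → take B (38 @ 284) → take 25/40 of D → 181.25; 101/101 used.
Total value = 999.25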